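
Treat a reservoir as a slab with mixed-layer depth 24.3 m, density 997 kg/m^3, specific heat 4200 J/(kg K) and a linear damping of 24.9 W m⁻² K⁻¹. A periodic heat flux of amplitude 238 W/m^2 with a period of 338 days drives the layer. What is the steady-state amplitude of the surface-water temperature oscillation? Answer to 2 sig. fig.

7.2 K

Areal heat capacity C = ρ c_p D = 997 × 4200 × 24.3 = 1.02×10^8 J/(m²·K).
Angular frequency ω = 2π / T = 2π / 2.92×10^7 s = 2.15×10^-7 s⁻¹.
√((Cω)² + λ²) = √((21.9)² + 24.9²) = 33.2 W/(m²·K).
Amplitude A = F₀ / √((Cω)²+λ²) = 238 / 33.2 = 7.18 K.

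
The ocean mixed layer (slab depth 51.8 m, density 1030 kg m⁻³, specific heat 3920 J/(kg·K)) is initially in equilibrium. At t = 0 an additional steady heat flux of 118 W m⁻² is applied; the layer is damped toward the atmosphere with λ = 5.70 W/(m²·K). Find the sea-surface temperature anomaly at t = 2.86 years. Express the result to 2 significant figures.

19 K

Areal heat capacity C = ρ c_p D = 1030 × 3920 × 51.8 = 2.09×10^8 J m⁻² K⁻¹.
τ = C / λ = 2.09×10^8 / 5.70 = 3.67×10^7 s.
Equilibrium anomaly ΔT_eq = F / λ = 118 / 5.70 = 20.7 K.
t = 2.86 years = 9.03×10^7 s, so t/τ = 2.46.
ΔT(t) = ΔT_eq (1 − e^(−t/τ)) = 20.7 × (1 − e^−2.46) = 18.9 K.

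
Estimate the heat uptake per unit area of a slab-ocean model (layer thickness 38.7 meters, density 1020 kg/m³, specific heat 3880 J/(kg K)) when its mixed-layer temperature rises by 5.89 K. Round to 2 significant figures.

9.0×10^8

Areal heat capacity C = ρ c_p D = 1020 × 3880 × 38.7 = 1.53×10^8 J/(m^2 K).
ΔQ = C ΔT = 1.53×10^8 × 5.89 = 9.02×10^8 J/m².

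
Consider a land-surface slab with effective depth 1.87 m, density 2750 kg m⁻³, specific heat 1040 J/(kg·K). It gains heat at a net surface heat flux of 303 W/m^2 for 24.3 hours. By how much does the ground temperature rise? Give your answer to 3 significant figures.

Areal heat capacity C = ρ c_p D = 2750 × 1040 × 1.87 = 5.35×10^6 J/(m^2 K).
Net heat input Q = F Δt = 303 × (24.3 hours × 3600 s/hour) = 2.65×10^7 J/m².
ΔT = Q / C = 2.65×10^7 / 5.35×10^6 = 4.96 K.

4.96 K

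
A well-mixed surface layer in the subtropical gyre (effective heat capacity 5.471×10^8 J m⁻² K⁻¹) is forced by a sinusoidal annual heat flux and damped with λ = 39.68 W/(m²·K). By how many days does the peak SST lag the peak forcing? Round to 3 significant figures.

Areal heat capacity C = 5.471×10^8 J m⁻² K⁻¹ (given).
ω = 2π / 3.15×10^7 s = 1.99×10^-7 s⁻¹.
Phase lag φ = arctan(Cω/λ) = arctan(109/39.68) = 1.22 rad.
Time lag = φ / ω = 1.22 / 1.99×10^-7 = 6.13×10^6 s = 71.0 days.

71.0 days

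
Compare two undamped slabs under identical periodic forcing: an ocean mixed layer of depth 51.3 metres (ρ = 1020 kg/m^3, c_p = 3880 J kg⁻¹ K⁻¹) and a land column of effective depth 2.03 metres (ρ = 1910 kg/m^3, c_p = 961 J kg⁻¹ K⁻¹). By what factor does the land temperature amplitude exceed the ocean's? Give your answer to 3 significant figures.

54.5

C_ocean = 1020 × 3880 × 51.3 = 2.03×10^8 J/(m²·K).
C_land = 1910 × 961 × 2.03 = 3.73×10^6 J/(m²·K).
Undamped amplitude ∝ 1/C, so A_land/A_ocean = C_ocean/C_land = 54.5.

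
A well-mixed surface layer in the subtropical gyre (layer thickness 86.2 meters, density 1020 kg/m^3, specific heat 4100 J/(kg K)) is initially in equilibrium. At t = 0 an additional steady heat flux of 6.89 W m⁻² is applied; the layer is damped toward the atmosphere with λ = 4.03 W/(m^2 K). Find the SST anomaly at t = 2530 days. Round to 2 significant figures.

Areal heat capacity C = ρ c_p D = 1020 × 4100 × 86.2 = 3.60×10^8 J/(m^2 K).
τ = C / λ = 3.60×10^8 / 4.03 = 8.95×10^7 s.
Equilibrium anomaly ΔT_eq = F / λ = 6.89 / 4.03 = 1.71 K.
t = 2530 days = 2.19×10^8 s, so t/τ = 2.44.
ΔT(t) = ΔT_eq (1 − e^(−t/τ)) = 1.71 × (1 − e^−2.44) = 1.56 K.

1.6 K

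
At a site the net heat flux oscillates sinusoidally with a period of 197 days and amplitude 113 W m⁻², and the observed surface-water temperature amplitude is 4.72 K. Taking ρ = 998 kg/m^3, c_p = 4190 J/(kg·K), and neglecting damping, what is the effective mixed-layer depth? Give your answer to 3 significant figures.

15.5 m

ω = 2π / 1.70×10^7 s = 3.69×10^-7 s⁻¹.
Required C = F₀ / (A ω) = 113 / (4.72 × 3.69×10^-7) = 6.49×10^7 J/(m²·K).
D = C / (ρ c_p) = 6.49×10^7 / (998 × 4190) = 15.5 m.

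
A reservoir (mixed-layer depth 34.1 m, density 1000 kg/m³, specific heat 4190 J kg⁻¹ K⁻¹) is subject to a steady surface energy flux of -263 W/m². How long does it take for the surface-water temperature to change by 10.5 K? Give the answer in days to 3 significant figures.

66.0 days

Areal heat capacity C = ρ c_p D = 1000 × 4190 × 34.1 = 1.43×10^8 J/(m^2 K).
Time required: Δt = C ΔT / F = 1.43×10^8 × -10.5 / -263 = 5.70×10^6 s.
In days: 5.70×10^6 s / (86400 s/day) = 66.0 days.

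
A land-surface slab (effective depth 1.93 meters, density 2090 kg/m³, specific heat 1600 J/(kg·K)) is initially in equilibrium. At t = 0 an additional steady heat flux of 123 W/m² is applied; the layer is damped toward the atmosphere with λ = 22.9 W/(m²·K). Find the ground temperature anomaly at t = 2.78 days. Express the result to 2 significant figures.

3.1 K

Areal heat capacity C = ρ c_p D = 2090 × 1600 × 1.93 = 6.45×10^6 J m⁻² K⁻¹.
τ = C / λ = 6.45×10^6 / 22.9 = 2.82×10^5 s.
Equilibrium anomaly ΔT_eq = F / λ = 123 / 22.9 = 5.37 K.
t = 2.78 days = 2.40×10^5 s, so t/τ = 0.852.
ΔT(t) = ΔT_eq (1 − e^(−t/τ)) = 5.37 × (1 − e^−0.852) = 3.08 K.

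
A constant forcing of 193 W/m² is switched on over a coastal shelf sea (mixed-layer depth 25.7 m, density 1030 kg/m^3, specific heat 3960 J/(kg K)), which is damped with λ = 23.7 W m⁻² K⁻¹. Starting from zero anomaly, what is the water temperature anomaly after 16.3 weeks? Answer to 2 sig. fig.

Areal heat capacity C = ρ c_p D = 1030 × 3960 × 25.7 = 1.05×10^8 J/(m²·K).
τ = C / λ = 1.05×10^8 / 23.7 = 4.42×10^6 s.
Equilibrium anomaly ΔT_eq = F / λ = 193 / 23.7 = 8.14 K.
t = 16.3 weeks = 9.86×10^6 s, so t/τ = 2.23.
ΔT(t) = ΔT_eq (1 − e^(−t/τ)) = 8.14 × (1 − e^−2.23) = 7.27 K.

7.3 K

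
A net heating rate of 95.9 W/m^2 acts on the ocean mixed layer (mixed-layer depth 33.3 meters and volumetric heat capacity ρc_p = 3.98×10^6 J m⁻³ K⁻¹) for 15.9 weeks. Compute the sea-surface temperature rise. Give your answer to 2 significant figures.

Areal heat capacity C = ρc_p × D = 3.98×10^6 × 33.3 = 1.33×10^8 J/(m^2 K).
Net heat input Q = F Δt = 95.9 × (15.9 weeks × 6.048×10^5 s/week) = 9.22×10^8 J/m².
ΔT = Q / C = 9.22×10^8 / 1.33×10^8 = 6.96 K.

7.0 K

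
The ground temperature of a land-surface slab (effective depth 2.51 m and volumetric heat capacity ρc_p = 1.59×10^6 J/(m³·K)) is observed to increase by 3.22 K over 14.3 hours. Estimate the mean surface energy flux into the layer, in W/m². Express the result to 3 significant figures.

250

Areal heat capacity C = ρc_p × D = 1.59×10^6 × 2.51 = 3.99×10^6 J/(m^2 K).
Required heat per unit area: Q = C ΔT = 3.99×10^6 × 3.22 = 1.29×10^7 J/m².
Flux F = Q / Δt = 1.29×10^7 / 51500 s = 250 W/m².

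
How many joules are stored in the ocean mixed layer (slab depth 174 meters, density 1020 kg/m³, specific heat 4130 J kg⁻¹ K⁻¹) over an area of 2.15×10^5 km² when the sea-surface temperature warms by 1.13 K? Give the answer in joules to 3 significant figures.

1.78×10^20 J

Areal heat capacity C = ρ c_p D = 1020 × 4130 × 174 = 7.33×10^8 J/(m^2 K).
Heat per unit area: q = C ΔT = 7.33×10^8 × 1.13 = 8.28×10^8 J/m².
Total heat: Q = q × A = 8.28×10^8 × (2.15×10^5 × 10⁶ m²) = 1.78×10^20 J.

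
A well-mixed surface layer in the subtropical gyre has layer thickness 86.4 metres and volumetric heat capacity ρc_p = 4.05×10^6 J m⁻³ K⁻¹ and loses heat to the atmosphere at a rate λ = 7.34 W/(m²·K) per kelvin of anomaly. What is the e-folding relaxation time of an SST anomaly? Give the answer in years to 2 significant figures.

1.5 years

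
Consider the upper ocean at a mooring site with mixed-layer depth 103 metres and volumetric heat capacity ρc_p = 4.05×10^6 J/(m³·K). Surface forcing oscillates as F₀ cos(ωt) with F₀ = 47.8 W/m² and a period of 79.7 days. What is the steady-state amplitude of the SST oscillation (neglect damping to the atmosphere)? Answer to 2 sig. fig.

Areal heat capacity C = ρc_p × D = 4.05×10^6 × 103 = 4.17×10^8 J/(m²·K).
Angular frequency ω = 2π / T = 2π / 6.89×10^6 s = 9.12×10^-7 s⁻¹.
Cω = 4.17×10^8 × 9.12×10^-7 = 381 W/(m²·K).
Amplitude A = F₀ / (Cω) = 47.8 / 381 = 0.126 K.

0.13 K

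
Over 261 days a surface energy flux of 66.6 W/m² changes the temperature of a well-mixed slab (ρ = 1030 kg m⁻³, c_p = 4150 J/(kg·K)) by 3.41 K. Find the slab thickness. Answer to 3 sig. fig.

103 m

Heat input Q = F Δt = 66.6 × 2.26×10^7 s = 1.50×10^9 J/m².
Required areal heat capacity C = Q / ΔT = 4.40×10^8 J/(m²·K).
Depth D = C / (ρ c_p) = 4.40×10^8 / (1030 × 4150) = 103 m.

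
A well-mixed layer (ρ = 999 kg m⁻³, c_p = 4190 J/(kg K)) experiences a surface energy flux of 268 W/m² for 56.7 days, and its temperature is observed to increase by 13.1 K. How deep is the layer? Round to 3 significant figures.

Heat input Q = F Δt = 268 × 4.90×10^6 s = 1.31×10^9 J/m².
Required areal heat capacity C = Q / ΔT = 1.00×10^8 J/(m²·K).
Depth D = C / (ρ c_p) = 1.00×10^8 / (999 × 4190) = 23.9 m.

23.9 m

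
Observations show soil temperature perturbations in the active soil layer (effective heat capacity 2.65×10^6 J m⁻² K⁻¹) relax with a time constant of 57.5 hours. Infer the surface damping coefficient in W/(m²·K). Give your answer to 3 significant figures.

12.8

Areal heat capacity C = 2.65×10^6 J m⁻² K⁻¹ (given).
τ = 57.5 hours = 2.07×10^5 s.
λ = C / τ = 2.65×10^6 / 2.07×10^5 = 12.8 W/(m²·K).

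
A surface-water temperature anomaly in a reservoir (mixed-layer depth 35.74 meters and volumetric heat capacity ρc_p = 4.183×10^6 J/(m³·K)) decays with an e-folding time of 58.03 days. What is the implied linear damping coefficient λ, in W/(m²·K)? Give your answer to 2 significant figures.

30

Areal heat capacity C = ρc_p × D = 4.183×10^6 × 35.74 = 1.50×10^8 J/(m²·K).
τ = 58.03 days = 5.01×10^6 s.
λ = C / τ = 1.50×10^8 / 5.01×10^6 = 29.8 W/(m²·K).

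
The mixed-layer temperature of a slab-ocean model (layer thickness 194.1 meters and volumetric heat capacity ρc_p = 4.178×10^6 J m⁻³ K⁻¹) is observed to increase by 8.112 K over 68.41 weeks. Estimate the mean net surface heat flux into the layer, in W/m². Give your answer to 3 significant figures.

159

Areal heat capacity C = ρc_p × D = 4.178×10^6 × 194.1 = 8.11×10^8 J/(m^2 K).
Required heat per unit area: Q = C ΔT = 8.11×10^8 × 8.112 = 6.58×10^9 J/m².
Flux F = Q / Δt = 6.58×10^9 / 4.14×10^7 s = 159 W/m².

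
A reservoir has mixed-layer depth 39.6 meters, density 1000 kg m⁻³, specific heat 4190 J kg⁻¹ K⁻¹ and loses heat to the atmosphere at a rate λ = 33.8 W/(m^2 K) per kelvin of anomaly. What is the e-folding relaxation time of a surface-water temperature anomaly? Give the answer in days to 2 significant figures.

Areal heat capacity C = ρ c_p D = 1000 × 4190 × 39.6 = 1.66×10^8 J/(m^2 K).
Relaxation time τ = C / λ = 1.66×10^8 / 33.8 = 4.91×10^6 s.
In days: 4.91×10^6 s / (86400 s/day) = 56.8 days.

57 days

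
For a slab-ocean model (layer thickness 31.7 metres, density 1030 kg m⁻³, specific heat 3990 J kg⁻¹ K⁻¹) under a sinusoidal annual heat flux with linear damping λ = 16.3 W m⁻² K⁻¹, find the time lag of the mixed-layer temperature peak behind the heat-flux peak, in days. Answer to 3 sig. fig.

Areal heat capacity C = ρ c_p D = 1030 × 3990 × 31.7 = 1.30×10^8 J/(m²·K).
ω = 2π / 3.15×10^7 s = 1.99×10^-7 s⁻¹.
Phase lag φ = arctan(Cω/λ) = arctan(26.0/16.3) = 1.01 rad.
Time lag = φ / ω = 1.01 / 1.99×10^-7 = 5.07×10^6 s = 58.7 days.

58.7 days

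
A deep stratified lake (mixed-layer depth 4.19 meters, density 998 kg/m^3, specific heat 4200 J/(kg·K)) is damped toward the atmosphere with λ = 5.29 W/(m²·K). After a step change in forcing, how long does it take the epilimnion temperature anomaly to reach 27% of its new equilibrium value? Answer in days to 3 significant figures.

12.1 days

Areal heat capacity C = ρ c_p D = 998 × 4200 × 4.19 = 1.76×10^7 J/(m²·K).
τ = C / λ = 1.76×10^7 / 5.29 = 3.32×10^6 s.
Fraction reached: 1 − e^(−t/τ) = 0.27 ⇒ t = −τ ln(1 − 0.27) = τ × 0.315.
t = 1.04×10^6 s = 12.1 days.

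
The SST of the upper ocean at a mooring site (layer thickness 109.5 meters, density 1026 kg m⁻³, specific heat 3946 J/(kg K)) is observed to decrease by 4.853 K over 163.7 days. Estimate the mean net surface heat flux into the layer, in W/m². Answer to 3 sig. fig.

Areal heat capacity C = ρ c_p D = 1026 × 3946 × 109.5 = 4.43×10^8 J/(m²·K).
Required heat per unit area: Q = C ΔT = 4.43×10^8 × -4.853 = -2.15×10^9 J/m².
Flux F = Q / Δt = -2.15×10^9 / 1.41×10^7 s = -152 W/m².

-152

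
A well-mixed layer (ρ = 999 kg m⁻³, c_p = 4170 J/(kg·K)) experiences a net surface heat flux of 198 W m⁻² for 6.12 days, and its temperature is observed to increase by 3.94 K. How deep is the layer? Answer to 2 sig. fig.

Heat input Q = F Δt = 198 × 5.29×10^5 s = 1.05×10^8 J/m².
Required areal heat capacity C = Q / ΔT = 2.66×10^7 J/(m²·K).
Depth D = C / (ρ c_p) = 2.66×10^7 / (999 × 4170) = 6.38 m.

6.4 m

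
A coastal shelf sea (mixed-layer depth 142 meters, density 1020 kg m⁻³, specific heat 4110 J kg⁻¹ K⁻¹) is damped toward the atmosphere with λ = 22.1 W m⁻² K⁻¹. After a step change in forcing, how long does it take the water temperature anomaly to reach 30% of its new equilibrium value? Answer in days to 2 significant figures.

110 days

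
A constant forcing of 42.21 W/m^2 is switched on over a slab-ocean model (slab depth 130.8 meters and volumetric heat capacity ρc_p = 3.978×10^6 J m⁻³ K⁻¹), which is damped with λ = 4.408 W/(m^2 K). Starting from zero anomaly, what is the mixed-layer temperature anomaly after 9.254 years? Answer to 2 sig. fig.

8.8 K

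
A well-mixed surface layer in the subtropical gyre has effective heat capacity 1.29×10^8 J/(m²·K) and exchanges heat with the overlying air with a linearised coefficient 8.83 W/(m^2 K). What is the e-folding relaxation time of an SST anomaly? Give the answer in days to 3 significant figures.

Areal heat capacity C = 1.29×10^8 J/(m²·K) (given).
Relaxation time τ = C / λ = 1.29×10^8 / 8.83 = 1.46×10^7 s.
In days: 1.46×10^7 s / (86400 s/day) = 169 days.

169 days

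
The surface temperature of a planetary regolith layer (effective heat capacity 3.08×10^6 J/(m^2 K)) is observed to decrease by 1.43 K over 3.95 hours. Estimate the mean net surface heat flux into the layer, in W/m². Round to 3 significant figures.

Areal heat capacity C = 3.08×10^6 J/(m^2 K) (given).
Required heat per unit area: Q = C ΔT = 3.08×10^6 × -1.43 = -4.40×10^6 J/m².
Flux F = Q / Δt = -4.40×10^6 / 14200 s = -310 W/m².

-310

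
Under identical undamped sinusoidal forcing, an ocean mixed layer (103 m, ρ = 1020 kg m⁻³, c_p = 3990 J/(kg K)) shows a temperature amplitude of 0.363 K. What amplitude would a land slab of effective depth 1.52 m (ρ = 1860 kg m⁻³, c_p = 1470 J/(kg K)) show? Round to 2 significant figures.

C_ocean = 4.19×10^8 J/(m²·K); C_land = 4.16×10^6 J/(m²·K).
A ∝ 1/C ⇒ A_land = A_ocean × C_ocean/C_land = 0.363 × 101 = 36.6 K.

37 K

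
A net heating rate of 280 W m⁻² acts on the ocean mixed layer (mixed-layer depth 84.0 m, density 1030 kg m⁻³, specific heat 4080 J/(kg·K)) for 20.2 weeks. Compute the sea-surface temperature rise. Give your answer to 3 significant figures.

9.69 K

Areal heat capacity C = ρ c_p D = 1030 × 4080 × 84.0 = 3.53×10^8 J m⁻² K⁻¹.
Net heat input Q = F Δt = 280 × (20.2 weeks × 6.048×10^5 s/week) = 3.42×10^9 J/m².
ΔT = Q / C = 3.42×10^9 / 3.53×10^8 = 9.69 K.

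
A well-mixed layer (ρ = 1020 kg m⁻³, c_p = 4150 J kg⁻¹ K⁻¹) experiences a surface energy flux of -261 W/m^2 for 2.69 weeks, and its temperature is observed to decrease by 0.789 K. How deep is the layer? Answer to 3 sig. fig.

127 m

Heat input Q = F Δt = -261 × 1.63×10^6 s = -4.25×10^8 J/m².
Required areal heat capacity C = Q / ΔT = 5.38×10^8 J/(m²·K).
Depth D = C / (ρ c_p) = 5.38×10^8 / (1020 × 4150) = 127 m.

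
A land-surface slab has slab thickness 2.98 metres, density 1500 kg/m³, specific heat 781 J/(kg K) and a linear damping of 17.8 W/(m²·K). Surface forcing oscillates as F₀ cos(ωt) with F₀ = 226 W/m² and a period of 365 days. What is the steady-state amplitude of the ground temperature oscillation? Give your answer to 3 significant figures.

Areal heat capacity C = ρ c_p D = 1500 × 781 × 2.98 = 3.49×10^6 J m⁻² K⁻¹.
Angular frequency ω = 2π / T = 2π / 3.15×10^7 s = 1.99×10^-7 s⁻¹.
√((Cω)² + λ²) = √((0.696)² + 17.8²) = 17.8 W/(m²·K).
Amplitude A = F₀ / √((Cω)²+λ²) = 226 / 17.8 = 12.7 K.

12.7 K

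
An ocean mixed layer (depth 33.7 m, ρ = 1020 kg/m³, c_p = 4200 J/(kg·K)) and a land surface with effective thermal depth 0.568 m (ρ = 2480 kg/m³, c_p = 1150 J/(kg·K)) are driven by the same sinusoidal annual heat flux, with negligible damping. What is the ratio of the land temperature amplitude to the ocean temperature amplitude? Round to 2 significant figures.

89

C_ocean = 1020 × 4200 × 33.7 = 1.44×10^8 J/(m²·K).
C_land = 2480 × 1150 × 0.568 = 1.62×10^6 J/(m²·K).
Undamped amplitude ∝ 1/C, so A_land/A_ocean = C_ocean/C_land = 89.1.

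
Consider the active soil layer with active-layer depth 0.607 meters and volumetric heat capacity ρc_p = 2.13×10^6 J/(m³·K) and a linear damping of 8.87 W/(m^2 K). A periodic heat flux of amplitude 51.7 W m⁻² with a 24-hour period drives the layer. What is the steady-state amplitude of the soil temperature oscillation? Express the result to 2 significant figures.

0.55 K

Areal heat capacity C = ρc_p × D = 2.13×10^6 × 0.607 = 1.29×10^6 J/(m²·K).
Angular frequency ω = 2π / T = 2π / 86400 s = 7.27×10^-5 s⁻¹.
√((Cω)² + λ²) = √((94.0)² + 8.87²) = 94.4 W/(m²·K).
Amplitude A = F₀ / √((Cω)²+λ²) = 51.7 / 94.4 = 0.547 K.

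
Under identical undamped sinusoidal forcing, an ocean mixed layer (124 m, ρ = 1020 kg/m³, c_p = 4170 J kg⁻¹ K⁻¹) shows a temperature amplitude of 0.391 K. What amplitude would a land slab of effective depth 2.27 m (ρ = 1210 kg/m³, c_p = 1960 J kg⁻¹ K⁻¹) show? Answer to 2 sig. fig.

C_ocean = 5.27×10^8 J/(m²·K); C_land = 5.38×10^6 J/(m²·K).
A ∝ 1/C ⇒ A_land = A_ocean × C_ocean/C_land = 0.391 × 98.0 = 38.3 K.

38 K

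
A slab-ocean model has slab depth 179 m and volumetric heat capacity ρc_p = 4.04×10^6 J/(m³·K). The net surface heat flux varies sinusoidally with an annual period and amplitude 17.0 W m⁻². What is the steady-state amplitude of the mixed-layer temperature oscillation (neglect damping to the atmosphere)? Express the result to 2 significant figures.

0.12 K

Areal heat capacity C = ρc_p × D = 4.04×10^6 × 179 = 7.23×10^8 J/(m^2 K).
Angular frequency ω = 2π / T = 2π / 3.15×10^7 s = 1.99×10^-7 s⁻¹.
Cω = 7.23×10^8 × 1.99×10^-7 = 144 W/(m²·K).
Amplitude A = F₀ / (Cω) = 17.0 / 144 = 0.118 K.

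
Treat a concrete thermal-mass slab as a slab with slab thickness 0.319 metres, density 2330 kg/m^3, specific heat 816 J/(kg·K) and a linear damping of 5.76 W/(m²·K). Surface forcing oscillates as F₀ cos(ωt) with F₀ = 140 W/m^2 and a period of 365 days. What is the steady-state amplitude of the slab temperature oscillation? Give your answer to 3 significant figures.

24.3 K

Areal heat capacity C = ρ c_p D = 2330 × 816 × 0.319 = 6.07×10^5 J/(m²·K).
Angular frequency ω = 2π / T = 2π / 3.15×10^7 s = 1.99×10^-7 s⁻¹.
√((Cω)² + λ²) = √((0.121)² + 5.76²) = 5.76 W/(m²·K).
Amplitude A = F₀ / √((Cω)²+λ²) = 140 / 5.76 = 24.3 K.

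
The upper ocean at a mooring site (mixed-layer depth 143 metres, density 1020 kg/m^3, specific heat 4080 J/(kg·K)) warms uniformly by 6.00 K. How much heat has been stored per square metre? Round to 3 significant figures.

Areal heat capacity C = ρ c_p D = 1020 × 4080 × 143 = 5.95×10^8 J/(m^2 K).
ΔQ = C ΔT = 5.95×10^8 × 6.00 = 3.57×10^9 J/m².

3.57×10^9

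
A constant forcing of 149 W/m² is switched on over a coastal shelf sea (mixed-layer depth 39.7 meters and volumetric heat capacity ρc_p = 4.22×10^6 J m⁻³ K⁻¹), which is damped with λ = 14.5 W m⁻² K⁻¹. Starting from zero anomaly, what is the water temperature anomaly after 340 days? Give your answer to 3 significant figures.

9.47 K

Areal heat capacity C = ρc_p × D = 4.22×10^6 × 39.7 = 1.68×10^8 J m⁻² K⁻¹.
τ = C / λ = 1.68×10^8 / 14.5 = 1.16×10^7 s.
Equilibrium anomaly ΔT_eq = F / λ = 149 / 14.5 = 10.3 K.
t = 340 days = 2.94×10^7 s, so t/τ = 2.54.
ΔT(t) = ΔT_eq (1 − e^(−t/τ)) = 10.3 × (1 − e^−2.54) = 9.47 K.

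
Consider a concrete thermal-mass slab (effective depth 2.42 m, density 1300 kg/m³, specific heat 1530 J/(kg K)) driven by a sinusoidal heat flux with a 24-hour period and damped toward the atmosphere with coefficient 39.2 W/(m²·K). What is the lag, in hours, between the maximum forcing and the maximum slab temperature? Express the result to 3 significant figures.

5.57 hours

Areal heat capacity C = ρ c_p D = 1300 × 1530 × 2.42 = 4.81×10^6 J m⁻² K⁻¹.
ω = 2π / 86400 s = 7.27×10^-5 s⁻¹.
Phase lag φ = arctan(Cω/λ) = arctan(350/39.2) = 1.46 rad.
Time lag = φ / ω = 1.46 / 7.27×10^-5 = 20100 s = 5.57 hours.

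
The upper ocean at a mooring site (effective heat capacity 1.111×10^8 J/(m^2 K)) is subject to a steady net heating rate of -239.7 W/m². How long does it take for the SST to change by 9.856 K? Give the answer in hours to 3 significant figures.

Areal heat capacity C = 1.111×10^8 J/(m^2 K) (given).
Time required: Δt = C ΔT / F = 1.11×10^8 × -9.856 / -239.7 = 4.57×10^6 s.
In hours: 4.57×10^6 s / (3600 s/hour) = 1270 hours.

1270 hours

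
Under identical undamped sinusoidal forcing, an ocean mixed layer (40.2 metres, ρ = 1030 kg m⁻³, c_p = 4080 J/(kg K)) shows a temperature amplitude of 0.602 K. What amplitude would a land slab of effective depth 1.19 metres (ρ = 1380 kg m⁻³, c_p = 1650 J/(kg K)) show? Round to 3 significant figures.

C_ocean = 1.69×10^8 J/(m²·K); C_land = 2.71×10^6 J/(m²·K).
A ∝ 1/C ⇒ A_land = A_ocean × C_ocean/C_land = 0.602 × 62.3 = 37.5 K.

37.5 K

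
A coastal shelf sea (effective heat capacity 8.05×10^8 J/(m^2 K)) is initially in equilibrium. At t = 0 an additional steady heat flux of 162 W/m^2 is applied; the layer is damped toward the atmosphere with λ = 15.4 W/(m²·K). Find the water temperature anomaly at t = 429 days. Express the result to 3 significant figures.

5.34 K

Areal heat capacity C = 8.05×10^8 J/(m^2 K) (given).
τ = C / λ = 8.05×10^8 / 15.4 = 5.23×10^7 s.
Equilibrium anomaly ΔT_eq = F / λ = 162 / 15.4 = 10.5 K.
t = 429 days = 3.71×10^7 s, so t/τ = 0.709.
ΔT(t) = ΔT_eq (1 − e^(−t/τ)) = 10.5 × (1 − e^−0.709) = 5.34 K.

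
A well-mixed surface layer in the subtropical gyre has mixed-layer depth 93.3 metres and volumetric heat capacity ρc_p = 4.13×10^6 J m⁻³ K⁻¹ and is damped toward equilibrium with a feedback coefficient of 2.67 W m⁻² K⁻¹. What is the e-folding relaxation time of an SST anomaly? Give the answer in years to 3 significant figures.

4.57 years

Areal heat capacity C = ρc_p × D = 4.13×10^6 × 93.3 = 3.85×10^8 J/(m²·K).
Relaxation time τ = C / λ = 3.85×10^8 / 2.67 = 1.44×10^8 s.
In years: 1.44×10^8 s / (3.156×10^7 s/year) = 4.57 years.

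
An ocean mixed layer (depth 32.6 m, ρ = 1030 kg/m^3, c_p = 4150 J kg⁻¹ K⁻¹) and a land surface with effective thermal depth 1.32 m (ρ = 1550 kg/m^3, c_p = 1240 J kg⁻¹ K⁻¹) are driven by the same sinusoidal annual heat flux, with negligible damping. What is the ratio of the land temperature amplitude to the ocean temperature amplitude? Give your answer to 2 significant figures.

55

C_ocean = 1030 × 4150 × 32.6 = 1.39×10^8 J/(m²·K).
C_land = 1550 × 1240 × 1.32 = 2.54×10^6 J/(m²·K).
Undamped amplitude ∝ 1/C, so A_land/A_ocean = C_ocean/C_land = 54.9.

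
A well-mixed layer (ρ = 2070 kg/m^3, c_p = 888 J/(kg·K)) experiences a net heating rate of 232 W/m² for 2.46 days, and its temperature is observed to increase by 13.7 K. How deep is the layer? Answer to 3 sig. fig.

Heat input Q = F Δt = 232 × 2.13×10^5 s = 4.93×10^7 J/m².
Required areal heat capacity C = Q / ΔT = 3.60×10^6 J/(m²·K).
Depth D = C / (ρ c_p) = 3.60×10^6 / (2070 × 888) = 1.96 m.

1.96 m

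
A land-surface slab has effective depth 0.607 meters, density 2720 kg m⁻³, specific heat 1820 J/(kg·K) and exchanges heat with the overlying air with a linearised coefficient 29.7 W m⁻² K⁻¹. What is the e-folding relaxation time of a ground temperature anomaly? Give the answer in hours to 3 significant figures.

Areal heat capacity C = ρ c_p D = 2720 × 1820 × 0.607 = 3.00×10^6 J/(m²·K).
Relaxation time τ = C / λ = 3.00×10^6 / 29.7 = 1.01×10^5 s.
In hours: 1.01×10^5 s / (3600 s/hour) = 28.1 hours.

28.1 hours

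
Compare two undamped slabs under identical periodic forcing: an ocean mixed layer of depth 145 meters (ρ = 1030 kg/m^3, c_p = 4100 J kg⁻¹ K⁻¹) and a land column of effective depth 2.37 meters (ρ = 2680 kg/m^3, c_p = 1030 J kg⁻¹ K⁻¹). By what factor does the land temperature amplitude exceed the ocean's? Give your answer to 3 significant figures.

93.6

C_ocean = 1030 × 4100 × 145 = 6.12×10^8 J/(m²·K).
C_land = 2680 × 1030 × 2.37 = 6.54×10^6 J/(m²·K).
Undamped amplitude ∝ 1/C, so A_land/A_ocean = C_ocean/C_land = 93.6.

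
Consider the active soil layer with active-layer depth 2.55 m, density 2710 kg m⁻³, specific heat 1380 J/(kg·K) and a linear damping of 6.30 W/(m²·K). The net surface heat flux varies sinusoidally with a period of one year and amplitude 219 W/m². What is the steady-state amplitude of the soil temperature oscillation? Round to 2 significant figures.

Areal heat capacity C = ρ c_p D = 2710 × 1380 × 2.55 = 9.54×10^6 J/(m²·K).
Angular frequency ω = 2π / T = 2π / 3.15×10^7 s = 1.99×10^-7 s⁻¹.
√((Cω)² + λ²) = √((1.90)² + 6.30²) = 6.58 W/(m²·K).
Amplitude A = F₀ / √((Cω)²+λ²) = 219 / 6.58 = 33.3 K.

33 K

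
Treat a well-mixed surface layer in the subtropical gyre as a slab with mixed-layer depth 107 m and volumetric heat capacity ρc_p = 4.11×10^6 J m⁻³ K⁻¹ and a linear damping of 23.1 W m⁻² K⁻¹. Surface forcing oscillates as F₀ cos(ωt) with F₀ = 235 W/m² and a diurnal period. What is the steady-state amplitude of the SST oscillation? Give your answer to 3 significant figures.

0.00735 K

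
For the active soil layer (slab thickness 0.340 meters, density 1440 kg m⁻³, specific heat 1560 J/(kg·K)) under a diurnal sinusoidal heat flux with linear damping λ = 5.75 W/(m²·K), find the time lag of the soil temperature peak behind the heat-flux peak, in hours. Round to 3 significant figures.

Areal heat capacity C = ρ c_p D = 1440 × 1560 × 0.340 = 7.64×10^5 J/(m²·K).
ω = 2π / 86400 s = 7.27×10^-5 s⁻¹.
Phase lag φ = arctan(Cω/λ) = arctan(55.5/5.75) = 1.47 rad.
Time lag = φ / ω = 1.47 / 7.27×10^-5 = 20200 s = 5.61 hours.

5.61 hours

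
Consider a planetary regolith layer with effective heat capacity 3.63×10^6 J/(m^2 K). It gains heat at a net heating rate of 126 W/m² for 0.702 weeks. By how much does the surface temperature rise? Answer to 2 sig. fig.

15 K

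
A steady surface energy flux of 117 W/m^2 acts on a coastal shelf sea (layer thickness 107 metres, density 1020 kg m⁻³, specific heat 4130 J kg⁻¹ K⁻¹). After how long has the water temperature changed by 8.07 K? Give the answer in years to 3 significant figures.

0.985 years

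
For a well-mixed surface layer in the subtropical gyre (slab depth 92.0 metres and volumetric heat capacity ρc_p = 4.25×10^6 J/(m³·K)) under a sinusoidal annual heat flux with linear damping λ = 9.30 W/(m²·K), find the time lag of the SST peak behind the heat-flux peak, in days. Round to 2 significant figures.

84 days

Areal heat capacity C = ρc_p × D = 4.25×10^6 × 92.0 = 3.91×10^8 J m⁻² K⁻¹.
ω = 2π / 3.15×10^7 s = 1.99×10^-7 s⁻¹.
Phase lag φ = arctan(Cω/λ) = arctan(77.9/9.30) = 1.45 rad.
Time lag = φ / ω = 1.45 / 1.99×10^-7 = 7.29×10^6 s = 84.3 days.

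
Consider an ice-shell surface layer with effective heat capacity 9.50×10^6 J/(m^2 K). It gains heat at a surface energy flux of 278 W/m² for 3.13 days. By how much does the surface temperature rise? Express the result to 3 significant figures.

Areal heat capacity C = 9.50×10^6 J/(m^2 K) (given).
Net heat input Q = F Δt = 278 × (3.13 days × 86400 s/day) = 7.52×10^7 J/m².
ΔT = Q / C = 7.52×10^7 / 9.50×10^6 = 7.91 K.

7.91 K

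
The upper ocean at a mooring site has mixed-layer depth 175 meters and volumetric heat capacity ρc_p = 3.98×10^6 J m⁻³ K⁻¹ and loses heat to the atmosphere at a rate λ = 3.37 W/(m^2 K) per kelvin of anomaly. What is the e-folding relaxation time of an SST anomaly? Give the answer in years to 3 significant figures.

Areal heat capacity C = ρc_p × D = 3.98×10^6 × 175 = 6.96×10^8 J/(m²·K).
Relaxation time τ = C / λ = 6.96×10^8 / 3.37 = 2.07×10^8 s.
In years: 2.07×10^8 s / (3.156×10^7 s/year) = 6.55 years.

6.55 years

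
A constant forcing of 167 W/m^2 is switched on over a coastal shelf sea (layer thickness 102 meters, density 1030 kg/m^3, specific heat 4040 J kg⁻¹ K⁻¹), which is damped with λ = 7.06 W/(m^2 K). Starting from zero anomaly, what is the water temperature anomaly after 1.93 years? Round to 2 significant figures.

Areal heat capacity C = ρ c_p D = 1030 × 4040 × 102 = 4.24×10^8 J/(m^2 K).
τ = C / λ = 4.24×10^8 / 7.06 = 6.01×10^7 s.
Equilibrium anomaly ΔT_eq = F / λ = 167 / 7.06 = 23.7 K.
t = 1.93 years = 6.09×10^7 s, so t/τ = 1.01.
ΔT(t) = ΔT_eq (1 − e^(−t/τ)) = 23.7 × (1 − e^−1.01) = 15.1 K.

15 K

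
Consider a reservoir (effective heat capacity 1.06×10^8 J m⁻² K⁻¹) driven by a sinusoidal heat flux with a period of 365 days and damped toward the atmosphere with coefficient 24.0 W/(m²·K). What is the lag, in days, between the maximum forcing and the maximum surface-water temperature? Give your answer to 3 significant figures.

41.9 days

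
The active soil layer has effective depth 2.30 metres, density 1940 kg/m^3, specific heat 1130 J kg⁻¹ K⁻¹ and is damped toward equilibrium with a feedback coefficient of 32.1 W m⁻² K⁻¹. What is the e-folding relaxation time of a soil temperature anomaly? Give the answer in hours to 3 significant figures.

Areal heat capacity C = ρ c_p D = 1940 × 1130 × 2.30 = 5.04×10^6 J m⁻² K⁻¹.
Relaxation time τ = C / λ = 5.04×10^6 / 32.1 = 1.57×10^5 s.
In hours: 1.57×10^5 s / (3600 s/hour) = 43.6 hours.

43.6 hours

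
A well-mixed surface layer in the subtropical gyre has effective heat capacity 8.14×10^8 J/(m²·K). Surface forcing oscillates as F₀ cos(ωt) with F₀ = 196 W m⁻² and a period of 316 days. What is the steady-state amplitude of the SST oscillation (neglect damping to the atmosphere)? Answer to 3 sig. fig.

1.05 K

Areal heat capacity C = 8.14×10^8 J/(m²·K) (given).
Angular frequency ω = 2π / T = 2π / 2.73×10^7 s = 2.30×10^-7 s⁻¹.
Cω = 8.14×10^8 × 2.30×10^-7 = 187 W/(m²·K).
Amplitude A = F₀ / (Cω) = 196 / 187 = 1.05 K.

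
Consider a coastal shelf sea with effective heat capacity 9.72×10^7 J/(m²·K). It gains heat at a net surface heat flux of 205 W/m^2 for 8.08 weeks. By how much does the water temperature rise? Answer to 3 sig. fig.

10.3 K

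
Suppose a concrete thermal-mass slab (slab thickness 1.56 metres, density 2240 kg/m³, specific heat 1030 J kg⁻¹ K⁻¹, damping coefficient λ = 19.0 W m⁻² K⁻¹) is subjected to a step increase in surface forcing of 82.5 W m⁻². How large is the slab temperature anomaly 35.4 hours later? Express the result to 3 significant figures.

Areal heat capacity C = ρ c_p D = 2240 × 1030 × 1.56 = 3.60×10^6 J/(m²·K).
τ = C / λ = 3.60×10^6 / 19.0 = 1.89×10^5 s.
Equilibrium anomaly ΔT_eq = F / λ = 82.5 / 19.0 = 4.34 K.
t = 35.4 hours = 1.27×10^5 s, so t/τ = 0.673.
ΔT(t) = ΔT_eq (1 − e^(−t/τ)) = 4.34 × (1 − e^−0.673) = 2.13 K.

2.13 K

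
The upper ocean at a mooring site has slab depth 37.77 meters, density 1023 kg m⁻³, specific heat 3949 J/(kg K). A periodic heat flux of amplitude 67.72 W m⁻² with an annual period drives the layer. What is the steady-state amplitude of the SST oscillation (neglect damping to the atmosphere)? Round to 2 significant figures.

2.2 K

Areal heat capacity C = ρ c_p D = 1023 × 3949 × 37.77 = 1.53×10^8 J/(m²·K).
Angular frequency ω = 2π / T = 2π / 3.15×10^7 s = 1.99×10^-7 s⁻¹.
Cω = 1.53×10^8 × 1.99×10^-7 = 30.4 W/(m²·K).
Amplitude A = F₀ / (Cω) = 67.72 / 30.4 = 2.23 K.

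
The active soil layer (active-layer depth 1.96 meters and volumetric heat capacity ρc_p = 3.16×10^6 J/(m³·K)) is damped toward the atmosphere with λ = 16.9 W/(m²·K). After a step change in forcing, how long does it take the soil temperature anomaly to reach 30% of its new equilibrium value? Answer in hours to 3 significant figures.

36.3 hours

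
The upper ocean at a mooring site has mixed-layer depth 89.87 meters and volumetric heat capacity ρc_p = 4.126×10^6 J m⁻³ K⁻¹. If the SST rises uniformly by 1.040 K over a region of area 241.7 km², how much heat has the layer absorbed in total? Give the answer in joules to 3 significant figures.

Areal heat capacity C = ρc_p × D = 4.126×10^6 × 89.87 = 3.71×10^8 J/(m²·K).
Heat per unit area: q = C ΔT = 3.71×10^8 × 1.040 = 3.86×10^8 J/m².
Total heat: Q = q × A = 3.86×10^8 × (241.7 × 10⁶ m²) = 9.32×10^16 J.

9.32×10^16 J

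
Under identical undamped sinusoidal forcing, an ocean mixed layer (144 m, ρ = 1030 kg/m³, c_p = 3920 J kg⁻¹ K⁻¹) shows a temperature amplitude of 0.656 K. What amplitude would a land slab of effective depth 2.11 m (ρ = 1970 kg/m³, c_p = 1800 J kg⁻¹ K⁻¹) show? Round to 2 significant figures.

51 K

C_ocean = 5.81×10^8 J/(m²·K); C_land = 7.48×10^6 J/(m²·K).
A ∝ 1/C ⇒ A_land = A_ocean × C_ocean/C_land = 0.656 × 77.7 = 51.0 K.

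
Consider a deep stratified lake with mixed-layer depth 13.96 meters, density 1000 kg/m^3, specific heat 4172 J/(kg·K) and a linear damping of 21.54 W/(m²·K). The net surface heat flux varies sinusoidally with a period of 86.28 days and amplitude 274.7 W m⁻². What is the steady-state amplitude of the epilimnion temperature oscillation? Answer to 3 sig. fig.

Areal heat capacity C = ρ c_p D = 1000 × 4172 × 13.96 = 5.82×10^7 J/(m²·K).
Angular frequency ω = 2π / T = 2π / 7.45×10^6 s = 8.43×10^-7 s⁻¹.
√((Cω)² + λ²) = √((49.1)² + 21.54²) = 53.6 W/(m²·K).
Amplitude A = F₀ / √((Cω)²+λ²) = 274.7 / 53.6 = 5.12 K.

5.12 K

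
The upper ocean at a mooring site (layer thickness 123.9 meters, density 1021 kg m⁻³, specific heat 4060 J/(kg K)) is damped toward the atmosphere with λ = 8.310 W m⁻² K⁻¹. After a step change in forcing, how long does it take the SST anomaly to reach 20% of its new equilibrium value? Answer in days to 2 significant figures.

Areal heat capacity C = ρ c_p D = 1021 × 4060 × 123.9 = 5.14×10^8 J m⁻² K⁻¹.
τ = C / λ = 5.14×10^8 / 8.310 = 6.18×10^7 s.
Fraction reached: 1 − e^(−t/τ) = 0.20 ⇒ t = −τ ln(1 − 0.20) = τ × 0.223.
t = 1.38×10^7 s = 160 days.

160 days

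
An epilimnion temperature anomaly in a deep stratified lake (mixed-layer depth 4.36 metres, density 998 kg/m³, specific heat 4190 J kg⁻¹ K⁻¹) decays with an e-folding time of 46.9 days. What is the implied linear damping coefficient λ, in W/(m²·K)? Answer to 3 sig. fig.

4.50

Areal heat capacity C = ρ c_p D = 998 × 4190 × 4.36 = 1.82×10^7 J m⁻² K⁻¹.
τ = 46.9 days = 4.05×10^6 s.
λ = C / τ = 1.82×10^7 / 4.05×10^6 = 4.50 W/(m²·K).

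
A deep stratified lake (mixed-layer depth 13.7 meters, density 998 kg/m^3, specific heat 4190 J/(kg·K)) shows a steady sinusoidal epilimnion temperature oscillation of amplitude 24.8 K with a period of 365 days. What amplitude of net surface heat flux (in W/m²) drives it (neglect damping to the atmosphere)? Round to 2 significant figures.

280

Areal heat capacity C = ρ c_p D = 998 × 4190 × 13.7 = 5.73×10^7 J m⁻² K⁻¹.
ω = 2π / 3.15×10^7 s = 1.99×10^-7 s⁻¹.
Cω = 5.73×10^7 × 1.99×10^-7 = 11.4 W/(m²·K).
F₀ = A × Cω = 24.8 × 11.4 = 283 W/m².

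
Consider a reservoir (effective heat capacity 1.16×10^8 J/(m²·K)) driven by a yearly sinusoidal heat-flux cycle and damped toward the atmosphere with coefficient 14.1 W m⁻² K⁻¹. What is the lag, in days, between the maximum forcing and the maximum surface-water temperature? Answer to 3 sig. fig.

Areal heat capacity C = 1.16×10^8 J/(m²·K) (given).
ω = 2π / 3.15×10^7 s = 1.99×10^-7 s⁻¹.
Phase lag φ = arctan(Cω/λ) = arctan(23.1/14.1) = 1.02 rad.
Time lag = φ / ω = 1.02 / 1.99×10^-7 = 5.13×10^6 s = 59.4 days.

59.4 days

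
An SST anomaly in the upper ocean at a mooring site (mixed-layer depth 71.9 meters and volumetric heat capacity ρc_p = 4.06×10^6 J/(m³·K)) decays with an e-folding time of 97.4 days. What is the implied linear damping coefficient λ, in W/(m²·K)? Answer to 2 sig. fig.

35

Areal heat capacity C = ρc_p × D = 4.06×10^6 × 71.9 = 2.92×10^8 J/(m^2 K).
τ = 97.4 days = 8.42×10^6 s.
λ = C / τ = 2.92×10^8 / 8.42×10^6 = 34.7 W/(m²·K).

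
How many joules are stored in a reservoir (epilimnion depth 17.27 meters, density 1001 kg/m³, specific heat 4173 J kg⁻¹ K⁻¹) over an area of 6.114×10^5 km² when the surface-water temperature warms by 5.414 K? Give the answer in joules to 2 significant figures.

Areal heat capacity C = ρ c_p D = 1001 × 4173 × 17.27 = 7.21×10^7 J m⁻² K⁻¹.
Heat per unit area: q = C ΔT = 7.21×10^7 × 5.414 = 3.91×10^8 J/m².
Total heat: Q = q × A = 3.91×10^8 × (6.114×10^5 × 10⁶ m²) = 2.39×10^20 J.

2.4×10^20 J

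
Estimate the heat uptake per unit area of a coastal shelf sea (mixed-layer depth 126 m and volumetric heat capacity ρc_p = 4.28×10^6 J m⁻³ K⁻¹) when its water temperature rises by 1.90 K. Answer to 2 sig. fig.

1.0×10^9

Areal heat capacity C = ρc_p × D = 4.28×10^6 × 126 = 5.39×10^8 J m⁻² K⁻¹.
ΔQ = C ΔT = 5.39×10^8 × 1.90 = 1.02×10^9 J/m².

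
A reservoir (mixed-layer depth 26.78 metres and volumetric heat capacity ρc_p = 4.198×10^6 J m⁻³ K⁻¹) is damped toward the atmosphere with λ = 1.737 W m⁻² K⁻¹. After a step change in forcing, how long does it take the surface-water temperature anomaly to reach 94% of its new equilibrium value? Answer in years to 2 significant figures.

5.8 years

Areal heat capacity C = ρc_p × D = 4.198×10^6 × 26.78 = 1.12×10^8 J/(m²·K).
τ = C / λ = 1.12×10^8 / 1.737 = 6.47×10^7 s.
Fraction reached: 1 − e^(−t/τ) = 0.94 ⇒ t = −τ ln(1 − 0.94) = τ × 2.81.
t = 1.82×10^8 s = 5.77 years.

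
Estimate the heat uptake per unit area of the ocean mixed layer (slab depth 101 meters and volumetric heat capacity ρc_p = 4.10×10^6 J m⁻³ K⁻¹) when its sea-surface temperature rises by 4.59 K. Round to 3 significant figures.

1.90×10^9

Areal heat capacity C = ρc_p × D = 4.10×10^6 × 101 = 4.14×10^8 J/(m^2 K).
ΔQ = C ΔT = 4.14×10^8 × 4.59 = 1.90×10^9 J/m².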